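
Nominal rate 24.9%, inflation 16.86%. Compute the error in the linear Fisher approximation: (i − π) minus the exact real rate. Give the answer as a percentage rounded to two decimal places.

Approximate: r ≈ 24.900% − 16.860% = 8.0400%
Exact: (1 + 0.2490)/(1 + 0.1686) − 1 = 6.8800%
Error = 8.0400% − 6.8800% = 1.1600% → 1.16%.

1.16%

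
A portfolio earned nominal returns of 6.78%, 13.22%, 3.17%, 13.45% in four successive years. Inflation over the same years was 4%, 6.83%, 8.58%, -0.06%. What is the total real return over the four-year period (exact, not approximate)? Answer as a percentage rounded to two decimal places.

17.37%

Compound the nominal returns: 1.0678 × 1.1322 × 1.0317 × 1.1345 = 1.415047.
Compound inflation: 1.0400 × 1.0683 × 1.0858 × 0.9994 = 1.205635.
Deflate: 1.415047 / 1.205635 = 1.173695.
Total real return = 1.173695 − 1 → 17.37%.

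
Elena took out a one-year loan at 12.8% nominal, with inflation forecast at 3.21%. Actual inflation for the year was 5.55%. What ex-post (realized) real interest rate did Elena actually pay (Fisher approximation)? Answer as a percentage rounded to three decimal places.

7.250%

Ex-post: 12.8% − 5.55% = 7.250%
So the realized real rate is 7.250%.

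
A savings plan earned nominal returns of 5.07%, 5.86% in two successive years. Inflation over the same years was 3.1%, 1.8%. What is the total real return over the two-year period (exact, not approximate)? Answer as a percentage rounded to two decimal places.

5.98%

Compound the nominal returns: 1.0507 × 1.0586 = 1.112271.
Compound inflation: 1.0310 × 1.0180 = 1.049558.
Deflate: 1.112271 / 1.049558 = 1.059752.
Total real return = 1.059752 − 1 → 5.98%.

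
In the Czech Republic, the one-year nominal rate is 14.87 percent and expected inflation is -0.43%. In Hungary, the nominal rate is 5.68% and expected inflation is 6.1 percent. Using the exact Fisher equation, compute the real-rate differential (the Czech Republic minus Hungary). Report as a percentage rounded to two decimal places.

The Czech Republic: (1 + 0.1487)/(1 − 0.0043) − 1 = 15.3661%
Hungary: (1 + 0.0568)/(1 + 0.0610) − 1 = -0.3959%
Differential = 15.3661% − (-0.3959%) = 15.7619% → 15.76%.

15.76%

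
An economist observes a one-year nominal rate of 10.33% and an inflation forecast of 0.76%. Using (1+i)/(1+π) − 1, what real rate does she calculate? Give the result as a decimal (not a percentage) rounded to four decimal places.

0.0950

By the Fisher identity, 1 + r = (1 + i)/(1 + π).
1 + r = 1.10330 / 1.00760 = 1.094978
r = 1.094978 − 1 = 9.4978%, i.e. 0.0950.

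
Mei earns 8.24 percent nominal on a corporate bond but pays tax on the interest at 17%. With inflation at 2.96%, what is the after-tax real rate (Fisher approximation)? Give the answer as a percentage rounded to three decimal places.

3.879%

After-tax nominal return = 8.24% × (1 − 0.17) = 6.8392%.
r ≈ 6.8392% − 2.96% → 3.879%.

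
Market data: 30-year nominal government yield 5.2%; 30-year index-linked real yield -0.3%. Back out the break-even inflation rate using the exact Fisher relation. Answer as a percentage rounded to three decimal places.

(1 + π) = (1 + i)/(1 + r) = 1.05200 / 0.99700 = 1.0551655
Break-even inflation = 1.0551655 − 1 → 5.517%.

5.517%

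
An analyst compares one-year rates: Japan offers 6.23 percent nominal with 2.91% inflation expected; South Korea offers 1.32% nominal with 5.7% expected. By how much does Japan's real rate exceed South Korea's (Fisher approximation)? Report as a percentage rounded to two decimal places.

7.70%

Japan: 6.23% − 2.91% = 3.320%
South Korea: 1.32% − 5.7% = -4.380%
Differential = 7.700% → 7.70%.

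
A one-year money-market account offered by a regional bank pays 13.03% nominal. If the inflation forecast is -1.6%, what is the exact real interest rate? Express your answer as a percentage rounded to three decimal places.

By the Fisher equation, 1 + r = (1 + i)/(1 + π).
1 + r = 1.13030 / 0.98400 = 1.148679
r = 1.148679 − 1 = 14.8679%, i.e. 14.868%.

14.868%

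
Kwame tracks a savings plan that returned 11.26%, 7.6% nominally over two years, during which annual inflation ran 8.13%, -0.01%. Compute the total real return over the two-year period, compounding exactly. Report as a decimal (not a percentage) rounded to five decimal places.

Compound the nominal returns: 1.1126 × 1.0760 = 1.197158.
Compound inflation: 1.0813 × 0.9999 = 1.081192.
Deflate: 1.197158 / 1.081192 = 1.107257.
Total real return = 1.107257 − 1 → 0.10726.

0.10726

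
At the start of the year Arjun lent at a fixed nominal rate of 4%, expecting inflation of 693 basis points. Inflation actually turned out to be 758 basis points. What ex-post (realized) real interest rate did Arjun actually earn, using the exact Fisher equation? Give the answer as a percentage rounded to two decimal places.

Ex-post: (1 + 0.0400)/(1 + 0.0758) − 1 = -3.3278%
So the realized real rate is -3.33%.

-3.33%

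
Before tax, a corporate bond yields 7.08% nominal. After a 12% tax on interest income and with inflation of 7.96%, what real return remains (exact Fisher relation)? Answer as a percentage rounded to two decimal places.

After-tax nominal return = 7.08% × (1 − 0.12) = 6.2304%.
1 + r = 1.062304 / 1.07960 = 0.983979
After-tax real rate = 0.983979 − 1 → -1.60%.

-1.60%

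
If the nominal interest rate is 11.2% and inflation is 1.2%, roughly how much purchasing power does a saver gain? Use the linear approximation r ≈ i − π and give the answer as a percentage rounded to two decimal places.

r ≈ i − π = 11.2% − 1.2% = 10.00%.

10.00%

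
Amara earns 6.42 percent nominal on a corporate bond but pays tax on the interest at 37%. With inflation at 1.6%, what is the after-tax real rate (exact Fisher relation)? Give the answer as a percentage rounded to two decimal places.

2.41%

After-tax nominal return = 6.42% × (1 − 0.37) = 4.0446%.
1 + r = 1.040446 / 1.01600 = 1.024061
After-tax real rate = 1.024061 − 1 → 2.41%.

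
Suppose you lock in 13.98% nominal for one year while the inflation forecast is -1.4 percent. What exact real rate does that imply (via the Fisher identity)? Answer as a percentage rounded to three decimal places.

1 + r = 1.13980 / 0.98600 = 1.155984
r = 1.155984 − 1 = 15.5984%, i.e. 15.598%.

15.598%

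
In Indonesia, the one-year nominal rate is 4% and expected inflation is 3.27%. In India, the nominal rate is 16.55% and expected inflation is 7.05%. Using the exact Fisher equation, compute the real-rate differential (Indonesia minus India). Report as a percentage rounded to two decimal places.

Indonesia: (1 + 0.0400)/(1 + 0.0327) − 1 = 0.7069%
India: (1 + 0.1655)/(1 + 0.0705) − 1 = 8.8744%
Differential = 0.7069% − 8.8744% = -8.1675% → -8.17%.

-8.17%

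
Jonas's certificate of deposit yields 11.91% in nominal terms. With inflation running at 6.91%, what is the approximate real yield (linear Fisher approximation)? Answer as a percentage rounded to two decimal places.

5.00%

r ≈ i − π = 11.91% − 6.91% = 5.00%.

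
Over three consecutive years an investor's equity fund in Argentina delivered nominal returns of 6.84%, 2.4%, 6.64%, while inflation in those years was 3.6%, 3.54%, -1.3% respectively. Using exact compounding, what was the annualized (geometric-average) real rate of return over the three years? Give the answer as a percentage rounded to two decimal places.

3.29%

Nominal growth factor = 1.0684 × 1.0240 × 1.0664 = 1.16668596
Price-level growth factor = 1.0360 × 1.0354 × 0.9870 = 1.05872963
Real growth factor = 1.16668596 / 1.05872963 = 1.10196780
Annualized real rate = 1.10196780^(1/3) − 1 = 3.2895% → 3.29%.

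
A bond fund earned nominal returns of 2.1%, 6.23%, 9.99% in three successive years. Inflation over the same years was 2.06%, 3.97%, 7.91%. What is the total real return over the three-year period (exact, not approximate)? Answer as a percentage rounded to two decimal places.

4.18%

Nominal growth factor = 1.0210 × 1.0623 × 1.0999 = 1.192961
Price-level growth factor = 1.0206 × 1.0397 × 1.0791 = 1.145052
Real growth factor = 1.192961 / 1.145052 = 1.041840
Total real return = 1.041840 − 1 → 4.18%.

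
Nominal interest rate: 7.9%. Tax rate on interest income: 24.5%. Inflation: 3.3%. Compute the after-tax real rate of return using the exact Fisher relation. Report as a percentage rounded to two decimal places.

After-tax nominal return = 7.9% × (1 − 0.245) = 5.9645%.
1 + r = 1.059645 / 1.03300 = 1.025794
After-tax real rate = 1.025794 − 1 → 2.58%.

2.58%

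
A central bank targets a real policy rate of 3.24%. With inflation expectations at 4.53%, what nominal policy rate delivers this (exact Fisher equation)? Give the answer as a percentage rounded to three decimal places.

7.917%

(1 + i) = (1 + r)(1 + π) = 1.03240 × 1.04530 = 1.07916772
i = 1.07916772 − 1, so the required nominal rate is 7.917%.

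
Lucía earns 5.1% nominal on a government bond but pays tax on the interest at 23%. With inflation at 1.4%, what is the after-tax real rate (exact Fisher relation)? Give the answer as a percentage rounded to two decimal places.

2.49%

After-tax nominal return = 5.1% × (1 − 0.23) = 3.9270%.
1 + r = 1.03927 / 1.01400 = 1.024921
After-tax real rate = 1.024921 − 1 → 2.49%.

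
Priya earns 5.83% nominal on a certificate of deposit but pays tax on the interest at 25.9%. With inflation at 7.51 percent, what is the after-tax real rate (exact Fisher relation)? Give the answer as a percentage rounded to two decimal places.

After-tax nominal return = 5.83% × (1 − 0.259) = 4.32003%.
1 + r = 1.0432003 / 1.07510 = 0.970329
After-tax real rate = 0.970329 − 1 → -2.97%.

-2.97%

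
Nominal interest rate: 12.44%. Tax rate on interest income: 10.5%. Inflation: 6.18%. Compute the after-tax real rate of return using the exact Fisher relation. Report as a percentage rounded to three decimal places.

4.665%

After-tax nominal return = 12.44% × (1 − 0.105) = 11.1338%.
1 + r = 1.111338 / 1.06180 = 1.0466547
After-tax real rate = 1.0466547 − 1 → 4.665%.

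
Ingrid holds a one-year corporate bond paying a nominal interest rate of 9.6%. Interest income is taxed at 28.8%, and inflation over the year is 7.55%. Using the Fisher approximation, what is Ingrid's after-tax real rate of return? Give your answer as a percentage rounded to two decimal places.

After-tax nominal return = 9.6% × (1 − 0.288) = 6.8352%.
r ≈ 6.8352% − 7.55% → -0.71%.

-0.71%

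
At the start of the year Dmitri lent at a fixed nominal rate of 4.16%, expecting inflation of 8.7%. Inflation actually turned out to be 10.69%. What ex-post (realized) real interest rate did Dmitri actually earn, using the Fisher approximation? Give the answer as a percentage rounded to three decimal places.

Ex-post: 4.16% − 10.69% = -6.530%
So the realized real rate is -6.530%.

-6.530%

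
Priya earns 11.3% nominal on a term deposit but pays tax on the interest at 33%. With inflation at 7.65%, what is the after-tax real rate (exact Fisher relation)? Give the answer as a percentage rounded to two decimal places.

-0.07%

After-tax nominal return = 11.3% × (1 − 0.33) = 7.5710%.
1 + r = 1.07571 / 1.07650 = 0.999266
After-tax real rate = 0.999266 − 1 → -0.07%.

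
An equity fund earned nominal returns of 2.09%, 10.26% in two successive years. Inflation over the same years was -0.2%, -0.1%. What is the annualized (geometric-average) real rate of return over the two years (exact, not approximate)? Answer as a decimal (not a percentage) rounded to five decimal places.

Nominal growth factor = 1.0209 × 1.1026 = 1.12564434
Price-level growth factor = 0.9980 × 0.9990 = 0.99700200
Real growth factor = 1.12564434 / 0.99700200 = 1.12902917
Annualized real rate = 1.12902917^(1/2) − 1 = 6.2558% → 0.06256.

0.06256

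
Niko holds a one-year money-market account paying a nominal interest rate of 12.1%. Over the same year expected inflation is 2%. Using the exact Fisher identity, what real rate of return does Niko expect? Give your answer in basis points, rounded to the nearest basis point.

1 + r = 1.12100 / 1.02000 = 1.099020
r = 1.099020 − 1 = 9.9020%, i.e. 990 basis points.

990 basis points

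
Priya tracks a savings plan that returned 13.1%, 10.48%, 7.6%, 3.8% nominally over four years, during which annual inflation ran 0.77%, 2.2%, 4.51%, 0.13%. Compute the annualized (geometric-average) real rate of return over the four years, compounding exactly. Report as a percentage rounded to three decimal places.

6.675%

Nominal growth factor = 1.1310 × 1.1048 × 1.0760 × 1.0380 = 1.39558372
Price-level growth factor = 1.0077 × 1.0220 × 1.0451 × 1.0013 = 1.07771572
Real growth factor = 1.39558372 / 1.07771572 = 1.29494606
Annualized real rate = 1.29494606^(1/4) − 1 = 6.6751% → 6.675%.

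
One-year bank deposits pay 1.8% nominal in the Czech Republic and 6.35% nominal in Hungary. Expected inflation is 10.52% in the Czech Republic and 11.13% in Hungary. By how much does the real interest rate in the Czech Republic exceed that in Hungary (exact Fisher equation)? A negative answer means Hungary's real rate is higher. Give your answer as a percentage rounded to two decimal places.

The Czech Republic: (1 + 0.0180)/(1 + 0.1052) − 1 = -7.8900%
Hungary: (1 + 0.0635)/(1 + 0.1113) − 1 = -4.3013%
Differential = -7.8900% − (-4.3013%) = -3.5887% → -3.59%.

-3.59%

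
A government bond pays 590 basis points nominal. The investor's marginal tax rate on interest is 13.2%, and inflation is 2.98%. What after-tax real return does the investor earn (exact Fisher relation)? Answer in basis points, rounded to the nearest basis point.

208 basis points

After-tax nominal return = 5.9% × (1 − 0.132) = 5.1212%.
1 + r = 1.051212 / 1.02980 = 1.020792
After-tax real rate = 1.020792 − 1 → 208 basis points.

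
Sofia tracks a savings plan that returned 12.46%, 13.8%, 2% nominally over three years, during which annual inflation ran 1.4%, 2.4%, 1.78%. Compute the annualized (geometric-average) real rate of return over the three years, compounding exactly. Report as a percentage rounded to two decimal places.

Compound the nominal returns: 1.1246 × 1.1380 × 1.0200 = 1.30539070.
Compound inflation: 1.0140 × 1.0240 × 1.0178 = 1.05681838.
Deflate: 1.30539070 / 1.05681838 = 1.23520817.
Annualized real rate = 1.23520817^(1/3) − 1 = 7.2951% → 7.30%.

7.30%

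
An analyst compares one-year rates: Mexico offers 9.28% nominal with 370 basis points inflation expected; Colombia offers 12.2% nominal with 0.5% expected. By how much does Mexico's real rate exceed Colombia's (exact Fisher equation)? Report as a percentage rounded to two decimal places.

Mexico: (1 + 0.0928)/(1 + 0.0370) − 1 = 5.3809%
Colombia: (1 + 0.1220)/(1 + 0.0050) − 1 = 11.6418%
Differential = 5.3809% − 11.6418% = -6.2609% → -6.26%.

-6.26%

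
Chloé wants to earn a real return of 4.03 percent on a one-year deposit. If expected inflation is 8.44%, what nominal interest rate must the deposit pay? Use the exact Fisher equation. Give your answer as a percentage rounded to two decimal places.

(1 + i) = (1 + r)(1 + π) = 1.04030 × 1.08440 = 1.12810132
i = 1.12810132 − 1, so the required nominal rate is 12.81%.

12.81%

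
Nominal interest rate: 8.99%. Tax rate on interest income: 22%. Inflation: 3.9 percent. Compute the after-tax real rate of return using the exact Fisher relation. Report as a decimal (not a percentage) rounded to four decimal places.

After-tax nominal return = 8.99% × (1 − 0.22) = 7.0122%.
1 + r = 1.070122 / 1.03900 = 1.029954
After-tax real rate = 1.029954 − 1 → 0.0300.

0.0300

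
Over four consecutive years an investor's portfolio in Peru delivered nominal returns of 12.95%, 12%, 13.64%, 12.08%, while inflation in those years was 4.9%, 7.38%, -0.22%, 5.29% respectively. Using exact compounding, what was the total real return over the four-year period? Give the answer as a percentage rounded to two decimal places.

36.16%

Compound the nominal returns: 1.1295 × 1.1200 × 1.1364 × 1.1208 = 1.611253.
Compound inflation: 1.0490 × 1.0738 × 0.9978 × 1.0529 = 1.183394.
Deflate: 1.611253 / 1.183394 = 1.361552.
Total real return = 1.361552 − 1 → 36.16%.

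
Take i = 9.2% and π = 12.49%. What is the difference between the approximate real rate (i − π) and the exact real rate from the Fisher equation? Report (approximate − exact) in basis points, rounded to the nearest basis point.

Approximate: r ≈ 9.200% − 12.490% = -3.2900%
Exact: (1 + 0.0920)/(1 + 0.1249) − 1 = -2.9247%
Error = -3.2900% − (-2.9247%) = -0.3653% → -37 basis points.

-37 basis points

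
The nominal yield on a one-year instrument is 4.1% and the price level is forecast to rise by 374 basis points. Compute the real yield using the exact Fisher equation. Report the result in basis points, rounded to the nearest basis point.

35 basis points

By the Fisher relation, 1 + r = (1 + i)/(1 + π).
1 + r = 1.04100 / 1.03740 = 1.003470
r = 1.003470 − 1 = 0.3470%, i.e. 35 basis points.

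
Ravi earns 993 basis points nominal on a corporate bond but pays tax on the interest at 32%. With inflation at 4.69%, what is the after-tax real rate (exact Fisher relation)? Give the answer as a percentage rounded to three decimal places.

After-tax nominal return = 9.93% × (1 − 0.32) = 6.7524%.
1 + r = 1.067524 / 1.04690 = 1.019700
After-tax real rate = 1.019700 − 1 → 1.970%.

1.970%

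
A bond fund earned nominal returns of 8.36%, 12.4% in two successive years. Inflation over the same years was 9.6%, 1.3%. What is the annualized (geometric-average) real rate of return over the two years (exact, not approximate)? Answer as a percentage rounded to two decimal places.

Nominal growth factor = 1.0836 × 1.1240 = 1.21796640
Price-level growth factor = 1.0960 × 1.0130 = 1.11024800
Real growth factor = 1.21796640 / 1.11024800 = 1.09702193
Annualized real rate = 1.09702193^(1/2) − 1 = 4.7388% → 4.74%.

4.74%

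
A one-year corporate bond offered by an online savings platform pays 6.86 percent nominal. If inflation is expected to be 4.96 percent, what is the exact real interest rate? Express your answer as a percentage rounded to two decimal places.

1.81%

By the Fisher relation, 1 + r = (1 + i)/(1 + π).
1 + r = 1.06860 / 1.04960 = 1.018102
r = 1.018102 − 1 = 1.8102%, i.e. 1.81%.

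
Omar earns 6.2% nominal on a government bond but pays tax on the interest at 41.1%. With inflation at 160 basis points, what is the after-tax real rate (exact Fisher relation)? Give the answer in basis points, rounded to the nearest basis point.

202 basis points

After-tax nominal return = 6.2% × (1 − 0.411) = 3.6518%.
1 + r = 1.036518 / 1.01600 = 1.020195
After-tax real rate = 1.020195 − 1 → 202 basis points.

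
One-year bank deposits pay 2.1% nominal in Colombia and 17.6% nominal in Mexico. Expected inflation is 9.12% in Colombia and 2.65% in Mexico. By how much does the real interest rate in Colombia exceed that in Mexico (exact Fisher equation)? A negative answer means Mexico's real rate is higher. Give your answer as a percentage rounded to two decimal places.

Colombia: (1 + 0.0210)/(1 + 0.0912) − 1 = -6.4333%
Mexico: (1 + 0.1760)/(1 + 0.0265) − 1 = 14.5641%
Differential = -6.4333% − 14.5641% = -20.9973% → -21.00%.

-21.00%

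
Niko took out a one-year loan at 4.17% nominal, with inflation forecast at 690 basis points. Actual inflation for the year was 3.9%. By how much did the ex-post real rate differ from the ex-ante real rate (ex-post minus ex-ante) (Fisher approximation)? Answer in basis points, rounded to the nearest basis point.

Ex-ante: 4.17% − 6.9% = -2.730%
Ex-post: 4.17% − 3.9% = 0.270%
Difference (ex-post − ex-ante) = 3.0000% → 300 basis points.

300 basis points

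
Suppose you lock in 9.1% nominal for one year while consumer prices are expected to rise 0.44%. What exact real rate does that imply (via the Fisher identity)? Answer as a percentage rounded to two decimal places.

1 + r = 1.09100 / 1.00440 = 1.086221
r = 1.086221 − 1 = 8.6221%, i.e. 8.62%.

8.62%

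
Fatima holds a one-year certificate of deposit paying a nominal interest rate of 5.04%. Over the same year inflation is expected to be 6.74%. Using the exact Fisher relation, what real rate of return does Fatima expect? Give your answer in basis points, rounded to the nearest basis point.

By the Fisher relation, 1 + r = (1 + i)/(1 + π).
1 + r = 1.05040 / 1.06740 = 0.984073
r = 0.984073 − 1 = -1.5927%, i.e. -159 basis points.

-159 basis points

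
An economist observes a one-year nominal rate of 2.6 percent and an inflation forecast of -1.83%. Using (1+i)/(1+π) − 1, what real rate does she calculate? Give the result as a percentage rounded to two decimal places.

By the Fisher relation, 1 + r = (1 + i)/(1 + π).
1 + r = 1.02600 / 0.98170 = 1.045126
r = 1.045126 − 1 = 4.5126%, i.e. 4.51%.

4.51%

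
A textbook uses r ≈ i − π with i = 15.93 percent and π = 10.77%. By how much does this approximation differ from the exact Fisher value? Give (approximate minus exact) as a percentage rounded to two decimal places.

0.50%

Approximate: r ≈ 15.930% − 10.770% = 5.1600%
Exact: (1 + 0.1593)/(1 + 0.1077) − 1 = 4.6583%
Error = 5.1600% − 4.6583% = 0.5017% → 0.50%.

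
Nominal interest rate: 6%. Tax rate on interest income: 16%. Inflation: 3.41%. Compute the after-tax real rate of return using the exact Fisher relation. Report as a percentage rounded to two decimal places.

After-tax nominal return = 6% × (1 − 0.16) = 5.0400%.
1 + r = 1.05040 / 1.03410 = 1.015762
After-tax real rate = 1.015762 − 1 → 1.58%.

1.58%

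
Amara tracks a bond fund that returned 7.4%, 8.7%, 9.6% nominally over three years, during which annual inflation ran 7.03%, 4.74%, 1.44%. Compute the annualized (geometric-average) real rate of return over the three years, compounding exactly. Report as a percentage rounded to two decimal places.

Compound the nominal returns: 1.0740 × 1.0870 × 1.0960 = 1.27951205.
Compound inflation: 1.0703 × 1.0474 × 1.0144 = 1.13717508.
Deflate: 1.27951205 / 1.13717508 = 1.12516715.
Annualized real rate = 1.12516715^(1/3) − 1 = 4.0093% → 4.01%.

4.01%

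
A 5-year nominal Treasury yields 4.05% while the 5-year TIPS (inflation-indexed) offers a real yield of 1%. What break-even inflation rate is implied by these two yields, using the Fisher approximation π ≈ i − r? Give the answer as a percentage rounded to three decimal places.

3.050%

π ≈ i − r = 4.05% − 1% → 3.050%.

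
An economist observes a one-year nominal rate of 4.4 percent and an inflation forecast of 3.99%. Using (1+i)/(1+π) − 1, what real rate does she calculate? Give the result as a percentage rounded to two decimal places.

0.39%

By the Fisher equation, 1 + r = (1 + i)/(1 + π).
1 + r = 1.04400 / 1.03990 = 1.003943
r = 1.003943 − 1 = 0.3943%, i.e. 0.39%.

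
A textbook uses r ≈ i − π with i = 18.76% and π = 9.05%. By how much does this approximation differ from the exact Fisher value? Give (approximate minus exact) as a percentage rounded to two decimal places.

0.81%

Approximate: r ≈ 18.760% − 9.050% = 9.7100%
Exact: (1 + 0.1876)/(1 + 0.0905) − 1 = 8.9042%
Error = 9.7100% − 8.9042% = 0.8058% → 0.81%.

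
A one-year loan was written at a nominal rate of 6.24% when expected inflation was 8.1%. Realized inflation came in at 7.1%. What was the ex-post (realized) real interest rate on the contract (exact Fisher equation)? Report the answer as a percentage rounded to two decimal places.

Ex-post: (1 + 0.0624)/(1 + 0.0710) − 1 = -0.8030%
So the realized real rate is -0.80%.

-0.80%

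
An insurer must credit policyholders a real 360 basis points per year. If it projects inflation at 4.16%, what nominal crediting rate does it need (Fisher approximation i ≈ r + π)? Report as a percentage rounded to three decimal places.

7.760%

i ≈ r + π = 3.6% + 4.16% = 7.760%.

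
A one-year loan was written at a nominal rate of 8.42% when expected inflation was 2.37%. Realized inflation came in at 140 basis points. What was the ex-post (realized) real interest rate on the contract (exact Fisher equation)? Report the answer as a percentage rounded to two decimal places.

Ex-post: (1 + 0.0842)/(1 + 0.0140) − 1 = 6.9231%
So the realized real rate is 6.92%.

6.92%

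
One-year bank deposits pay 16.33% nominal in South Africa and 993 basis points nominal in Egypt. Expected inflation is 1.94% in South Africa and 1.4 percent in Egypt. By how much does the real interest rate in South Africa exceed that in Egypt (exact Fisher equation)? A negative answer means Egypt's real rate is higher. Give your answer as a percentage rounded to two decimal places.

South Africa: (1 + 0.1633)/(1 + 0.0194) − 1 = 14.1161%
Egypt: (1 + 0.0993)/(1 + 0.0140) − 1 = 8.4122%
Differential = 14.1161% − 8.4122% = 5.7039% → 5.70%.

5.70%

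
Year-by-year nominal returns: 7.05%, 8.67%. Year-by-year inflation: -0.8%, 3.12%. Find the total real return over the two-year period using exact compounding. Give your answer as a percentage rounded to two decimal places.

Compound the nominal returns: 1.0705 × 1.0867 = 1.163312.
Compound inflation: 0.9920 × 1.0312 = 1.022950.
Deflate: 1.163312 / 1.022950 = 1.137213.
Total real return = 1.137213 − 1 → 13.72%.

13.72%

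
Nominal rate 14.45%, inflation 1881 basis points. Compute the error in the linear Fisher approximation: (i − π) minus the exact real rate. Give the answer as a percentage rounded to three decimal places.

-0.690%

Approximate: r ≈ 14.450% − 18.810% = -4.3600%
Exact: (1 + 0.1445)/(1 + 0.1881) − 1 = -3.6697%
Error = -4.3600% − (-3.6697%) = -0.6903% → -0.690%.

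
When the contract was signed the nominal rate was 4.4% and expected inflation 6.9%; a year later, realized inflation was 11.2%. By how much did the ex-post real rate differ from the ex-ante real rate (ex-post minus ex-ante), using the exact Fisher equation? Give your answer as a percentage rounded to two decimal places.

-3.78%

Ex-ante: (1 + 0.0440)/(1 + 0.0690) − 1 = -2.3386%
Ex-post: (1 + 0.0440)/(1 + 0.1120) − 1 = -6.1151%
Difference (ex-post − ex-ante) = -3.7765% → -3.78%.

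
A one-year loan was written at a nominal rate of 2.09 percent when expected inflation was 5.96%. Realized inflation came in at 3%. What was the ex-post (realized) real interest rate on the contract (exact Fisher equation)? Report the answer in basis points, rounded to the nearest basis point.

-88 basis points

Ex-post: (1 + 0.0209)/(1 + 0.0300) − 1 = -0.8835%
So the realized real rate is -88 basis points.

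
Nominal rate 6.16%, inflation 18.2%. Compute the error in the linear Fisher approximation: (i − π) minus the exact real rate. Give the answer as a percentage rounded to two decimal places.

Approximate: r ≈ 6.160% − 18.200% = -12.0400%
Exact: (1 + 0.0616)/(1 + 0.1820) − 1 = -10.1861%
Error = -12.0400% − (-10.1861%) = -1.8539% → -1.85%.

-1.85%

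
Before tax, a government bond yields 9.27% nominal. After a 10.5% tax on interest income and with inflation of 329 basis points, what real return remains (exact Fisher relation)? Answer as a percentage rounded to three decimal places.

After-tax nominal return = 9.27% × (1 − 0.105) = 8.29665%.
1 + r = 1.0829665 / 1.03290 = 1.048472
After-tax real rate = 1.048472 − 1 → 4.847%.

4.847%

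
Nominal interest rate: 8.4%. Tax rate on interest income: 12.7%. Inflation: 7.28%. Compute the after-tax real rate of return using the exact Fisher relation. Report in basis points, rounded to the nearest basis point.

After-tax nominal return = 8.4% × (1 − 0.127) = 7.3332%.
1 + r = 1.073332 / 1.07280 = 1.000496
After-tax real rate = 1.000496 − 1 → 5 basis points.

5 basis points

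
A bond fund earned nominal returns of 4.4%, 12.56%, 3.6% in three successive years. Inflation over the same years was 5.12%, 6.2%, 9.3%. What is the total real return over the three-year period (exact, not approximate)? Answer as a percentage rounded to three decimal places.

-0.227%

Nominal growth factor = 1.0440 × 1.1256 × 1.0360 = 1.217431
Price-level growth factor = 1.0512 × 1.0620 × 1.0930 = 1.220197
Real growth factor = 1.217431 / 1.220197 = 0.997733
Total real return = 0.997733 − 1 → -0.227%.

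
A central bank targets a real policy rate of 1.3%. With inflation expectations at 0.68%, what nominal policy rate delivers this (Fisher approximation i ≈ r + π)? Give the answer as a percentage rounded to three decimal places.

i ≈ r + π = 1.3% + 0.68% = 1.980%.

1.980%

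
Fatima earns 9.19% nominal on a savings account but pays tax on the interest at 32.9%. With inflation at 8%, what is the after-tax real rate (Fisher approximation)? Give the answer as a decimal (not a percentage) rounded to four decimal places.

-0.0183

After-tax nominal return = 9.19% × (1 − 0.329) = 6.16649%.
r ≈ 6.16649% − 8% → -0.0183.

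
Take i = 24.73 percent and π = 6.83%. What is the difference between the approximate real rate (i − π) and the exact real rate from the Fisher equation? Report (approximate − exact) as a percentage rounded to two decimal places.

1.14%

Approximate: r ≈ 24.730% − 6.830% = 17.9000%
Exact: (1 + 0.2473)/(1 + 0.0683) − 1 = 16.7556%
Error = 17.9000% − 16.7556% = 1.1444% → 1.14%.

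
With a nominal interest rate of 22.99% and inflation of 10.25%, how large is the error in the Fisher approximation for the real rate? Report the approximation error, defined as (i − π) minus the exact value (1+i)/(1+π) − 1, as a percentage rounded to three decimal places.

1.184%

Approximate: r ≈ 22.990% − 10.250% = 12.7400%
Exact: (1 + 0.2299)/(1 + 0.1025) − 1 = 11.5556%
Error = 12.7400% − 11.5556% = 1.1844% → 1.184%.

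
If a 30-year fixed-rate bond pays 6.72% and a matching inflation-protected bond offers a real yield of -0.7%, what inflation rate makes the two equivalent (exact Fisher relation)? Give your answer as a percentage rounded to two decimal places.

(1 + π) = (1 + i)/(1 + r) = 1.06720 / 0.99300 = 1.074723
Break-even inflation = 1.074723 − 1 → 7.47%.

7.47%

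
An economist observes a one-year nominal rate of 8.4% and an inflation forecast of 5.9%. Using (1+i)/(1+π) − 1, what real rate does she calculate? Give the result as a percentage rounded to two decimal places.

By the Fisher equation, 1 + r = (1 + i)/(1 + π).
1 + r = 1.08400 / 1.05900 = 1.023607
r = 1.023607 − 1 = 2.3607%, i.e. 2.36%.

2.36%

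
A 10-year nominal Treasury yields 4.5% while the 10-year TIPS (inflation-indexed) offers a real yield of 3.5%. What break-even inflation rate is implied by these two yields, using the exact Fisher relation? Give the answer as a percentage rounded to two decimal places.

0.97%

(1 + π) = (1 + i)/(1 + r) = 1.04500 / 1.03500 = 1.009662
Break-even inflation = 1.009662 − 1 → 0.97%.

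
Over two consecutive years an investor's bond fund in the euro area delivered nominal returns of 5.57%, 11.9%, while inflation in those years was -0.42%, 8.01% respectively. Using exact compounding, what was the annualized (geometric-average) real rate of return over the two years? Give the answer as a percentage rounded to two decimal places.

Nominal growth factor = 1.0557 × 1.1190 = 1.18132830
Price-level growth factor = 0.9958 × 1.0801 = 1.07556358
Real growth factor = 1.18132830 / 1.07556358 = 1.09833423
Annualized real rate = 1.09833423^(1/2) − 1 = 4.8014% → 4.80%.

4.80%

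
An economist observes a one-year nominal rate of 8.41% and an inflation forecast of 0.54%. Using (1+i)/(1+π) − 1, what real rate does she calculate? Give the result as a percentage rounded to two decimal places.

By the Fisher identity, 1 + r = (1 + i)/(1 + π).
1 + r = 1.08410 / 1.00540 = 1.078277
r = 1.078277 − 1 = 7.8277%, i.e. 7.83%.

7.83%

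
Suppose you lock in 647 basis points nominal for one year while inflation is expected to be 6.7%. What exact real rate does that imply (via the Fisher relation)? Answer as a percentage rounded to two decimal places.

-0.22%

By the Fisher relation, 1 + r = (1 + i)/(1 + π).
1 + r = 1.06470 / 1.06700 = 0.997844
r = 0.997844 − 1 = -0.2156%, i.e. -0.22%.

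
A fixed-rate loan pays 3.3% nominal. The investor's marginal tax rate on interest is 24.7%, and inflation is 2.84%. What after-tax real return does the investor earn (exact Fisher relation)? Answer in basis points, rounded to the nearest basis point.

After-tax nominal return = 3.3% × (1 − 0.247) = 2.4849%.
1 + r = 1.024849 / 1.02840 = 0.996547
After-tax real rate = 0.996547 − 1 → -35 basis points.

-35 basis points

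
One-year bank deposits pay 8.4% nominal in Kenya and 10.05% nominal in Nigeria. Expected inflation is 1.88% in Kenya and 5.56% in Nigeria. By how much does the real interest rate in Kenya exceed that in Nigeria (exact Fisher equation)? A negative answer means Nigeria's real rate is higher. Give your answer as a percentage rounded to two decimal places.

Kenya: (1 + 0.0840)/(1 + 0.0188) − 1 = 6.3997%
Nigeria: (1 + 0.1005)/(1 + 0.0556) − 1 = 4.2535%
Differential = 6.3997% − 4.2535% = 2.1462% → 2.15%.

2.15%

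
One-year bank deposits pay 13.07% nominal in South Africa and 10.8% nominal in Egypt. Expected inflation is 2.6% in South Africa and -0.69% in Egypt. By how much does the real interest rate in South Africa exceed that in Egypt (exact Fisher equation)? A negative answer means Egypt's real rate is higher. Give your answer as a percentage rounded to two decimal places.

-1.37%

South Africa: (1 + 0.1307)/(1 + 0.0260) − 1 = 10.2047%
Egypt: (1 + 0.1080)/(1 − 0.0069) − 1 = 11.5698%
Differential = 10.2047% − 11.5698% = -1.3652% → -1.37%.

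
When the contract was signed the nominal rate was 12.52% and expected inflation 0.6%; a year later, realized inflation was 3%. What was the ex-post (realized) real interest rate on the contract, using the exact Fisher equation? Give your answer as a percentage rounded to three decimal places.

9.243%

Ex-post: (1 + 0.1252)/(1 + 0.0300) − 1 = 9.2427%
So the realized real rate is 9.243%.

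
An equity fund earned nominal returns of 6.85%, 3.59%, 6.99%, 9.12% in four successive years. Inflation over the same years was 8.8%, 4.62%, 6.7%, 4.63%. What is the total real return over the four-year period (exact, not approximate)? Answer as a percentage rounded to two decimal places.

Nominal growth factor = 1.0685 × 1.0359 × 1.0699 × 1.0912 = 1.292230
Price-level growth factor = 1.0880 × 1.0462 × 1.0670 × 1.0463 = 1.270762
Real growth factor = 1.292230 / 1.270762 = 1.016894
Total real return = 1.016894 − 1 → 1.69%.

1.69%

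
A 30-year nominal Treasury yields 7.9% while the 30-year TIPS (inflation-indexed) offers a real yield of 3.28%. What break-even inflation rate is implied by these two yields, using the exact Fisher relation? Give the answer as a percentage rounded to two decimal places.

(1 + π) = (1 + i)/(1 + r) = 1.07900 / 1.03280 = 1.044733
Break-even inflation = 1.044733 − 1 → 4.47%.

4.47%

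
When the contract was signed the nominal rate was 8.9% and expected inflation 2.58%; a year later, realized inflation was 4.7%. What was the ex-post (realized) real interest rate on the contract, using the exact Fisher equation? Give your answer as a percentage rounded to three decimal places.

Ex-post: (1 + 0.0890)/(1 + 0.0470) − 1 = 4.01146%
So the realized real rate is 4.011%.

4.011%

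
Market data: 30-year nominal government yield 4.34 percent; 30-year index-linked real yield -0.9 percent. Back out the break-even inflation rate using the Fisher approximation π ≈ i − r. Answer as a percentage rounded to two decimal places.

5.24%

π ≈ i − r = 4.34% − (-0.9%) → 5.24%.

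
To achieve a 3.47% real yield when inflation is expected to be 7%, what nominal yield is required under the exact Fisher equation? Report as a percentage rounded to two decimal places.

(1 + i) = (1 + r)(1 + π) = 1.03470 × 1.07000 = 1.107129
i = 1.107129 − 1, so the required nominal rate is 10.71%.

10.71%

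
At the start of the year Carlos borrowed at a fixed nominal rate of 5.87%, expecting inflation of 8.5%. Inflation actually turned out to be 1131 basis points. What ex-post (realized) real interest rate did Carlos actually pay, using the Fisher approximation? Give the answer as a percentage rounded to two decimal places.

Ex-post: 5.87% − 11.31% = -5.440%
So the realized real rate is -5.44%.

-5.44%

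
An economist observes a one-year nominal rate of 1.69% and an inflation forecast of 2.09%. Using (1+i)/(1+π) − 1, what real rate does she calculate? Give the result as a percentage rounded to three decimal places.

-0.392%

By the Fisher identity, 1 + r = (1 + i)/(1 + π).
1 + r = 1.01690 / 1.02090 = 0.996082
r = 0.996082 − 1 = -0.3918%, i.e. -0.392%.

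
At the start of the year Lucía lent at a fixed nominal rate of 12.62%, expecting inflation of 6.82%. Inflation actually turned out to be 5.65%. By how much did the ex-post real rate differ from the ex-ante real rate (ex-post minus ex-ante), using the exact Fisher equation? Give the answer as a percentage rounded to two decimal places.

1.17%

Ex-ante: (1 + 0.1262)/(1 + 0.0682) − 1 = 5.4297%
Ex-post: (1 + 0.1262)/(1 + 0.0565) − 1 = 6.5973%
Difference (ex-post − ex-ante) = 1.1676% → 1.17%.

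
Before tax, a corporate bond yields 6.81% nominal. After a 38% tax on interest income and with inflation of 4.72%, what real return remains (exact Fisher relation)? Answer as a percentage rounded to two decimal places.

After-tax nominal return = 6.81% × (1 − 0.38) = 4.2222%.
1 + r = 1.042222 / 1.04720 = 0.995246
After-tax real rate = 0.995246 − 1 → -0.48%.

-0.48%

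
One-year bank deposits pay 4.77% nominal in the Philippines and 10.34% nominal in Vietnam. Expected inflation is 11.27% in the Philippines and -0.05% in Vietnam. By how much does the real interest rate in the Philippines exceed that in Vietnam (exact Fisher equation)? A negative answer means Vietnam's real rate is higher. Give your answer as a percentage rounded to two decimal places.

The Philippines: (1 + 0.0477)/(1 + 0.1127) − 1 = -5.8416%
Vietnam: (1 + 0.1034)/(1 − 0.0005) − 1 = 10.3952%
Differential = -5.8416% − 10.3952% = -16.2368% → -16.24%.

-16.24%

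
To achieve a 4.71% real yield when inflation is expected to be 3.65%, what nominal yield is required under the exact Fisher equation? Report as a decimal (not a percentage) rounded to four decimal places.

(1 + i) = (1 + r)(1 + π) = 1.04710 × 1.03650 = 1.08531915
i = 1.08531915 − 1, so the required nominal rate is 0.0853.

0.0853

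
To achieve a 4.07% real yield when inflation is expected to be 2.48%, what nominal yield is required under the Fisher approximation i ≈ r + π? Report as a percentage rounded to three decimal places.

6.550%

i ≈ r + π = 4.07% + 2.48% = 6.550%.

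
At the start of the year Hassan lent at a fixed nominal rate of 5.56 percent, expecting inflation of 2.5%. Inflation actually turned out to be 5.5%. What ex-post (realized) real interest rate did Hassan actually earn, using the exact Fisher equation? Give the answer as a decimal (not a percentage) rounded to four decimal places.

0.0006

Ex-post: (1 + 0.0556)/(1 + 0.0550) − 1 = 0.0569%
So the realized real rate is 0.0006.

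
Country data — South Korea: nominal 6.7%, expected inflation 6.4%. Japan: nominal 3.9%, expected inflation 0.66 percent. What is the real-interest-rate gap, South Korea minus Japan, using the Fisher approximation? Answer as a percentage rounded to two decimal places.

-2.94%

South Korea: 6.7% − 6.4% = 0.300%
Japan: 3.9% − 0.66% = 3.240%
Differential = -2.940% → -2.94%.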